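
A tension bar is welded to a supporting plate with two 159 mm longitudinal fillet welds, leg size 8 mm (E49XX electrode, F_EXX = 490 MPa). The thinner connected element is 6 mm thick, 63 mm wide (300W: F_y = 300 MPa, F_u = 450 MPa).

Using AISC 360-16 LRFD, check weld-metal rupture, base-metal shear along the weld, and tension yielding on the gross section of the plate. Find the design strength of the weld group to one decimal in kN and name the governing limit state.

102.1 kN (gross-section yield governs)

Weld metal: throat = 0.707×8 = 5.656 mm, L = 2×159 = 318 mm. φR_n = 0.75 × 0.6 × 490 × 5.656 × 318 = 396.6 kN.
Base metal shear (6 mm plate): yield φR_n = 1.0×0.6×300×6×318 = 343.4 kN; rupture φR_n = 0.75×0.6×450×6×318 = 386.4 kN; take 343.4 kN (yield).
Tension yield (gross): A_g = 63×6 = 378 mm². φR_n = 0.90 × 300 × 378 = 102.1 kN.
Governing: min(396.6, 343.4, 102.1) = 102.1 kN → gross-section yield.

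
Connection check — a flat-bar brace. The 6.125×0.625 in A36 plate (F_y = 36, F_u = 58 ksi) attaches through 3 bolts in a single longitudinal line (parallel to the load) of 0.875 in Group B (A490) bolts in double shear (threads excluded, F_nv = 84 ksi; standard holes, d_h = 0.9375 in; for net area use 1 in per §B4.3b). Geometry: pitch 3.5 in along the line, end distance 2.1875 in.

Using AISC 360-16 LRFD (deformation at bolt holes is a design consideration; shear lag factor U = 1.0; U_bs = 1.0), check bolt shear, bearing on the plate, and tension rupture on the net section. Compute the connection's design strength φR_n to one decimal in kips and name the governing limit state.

139.3 kips (net-section rupture governs)

Bolt shear: A_b = π(0.875)²/4 = 0.60132 in². φR_n = 0.75 × 84 × 0.60132 × 3 × 2 = 227.3 kips.
Bearing (0.625 in plate, F_u = 58 ksi): end bolts L_c = 2.1875 − 0.9375/2 = 1.71875, R_n = min(1.2×1.71875×0.625×58, 2.4×0.875×0.625×58) = 74.766 kips/bolt; interior L_c = 3.5 − 0.9375 = 2.5625, R_n = 76.125 kips/bolt. φR_n = 0.75 × (1×74.766 + 2×76.125) = 170.3 kips.
Tension rupture (net): A_n = (6.125 − 1×1)×0.625 = 3.2031 in² (U = 1.0, A_e = A_n). φR_n = 0.75 × 58 × 3.2031 = 139.3 kips.
Governing: min(227.3, 170.3, 139.3) = 139.3 kips → net-section rupture.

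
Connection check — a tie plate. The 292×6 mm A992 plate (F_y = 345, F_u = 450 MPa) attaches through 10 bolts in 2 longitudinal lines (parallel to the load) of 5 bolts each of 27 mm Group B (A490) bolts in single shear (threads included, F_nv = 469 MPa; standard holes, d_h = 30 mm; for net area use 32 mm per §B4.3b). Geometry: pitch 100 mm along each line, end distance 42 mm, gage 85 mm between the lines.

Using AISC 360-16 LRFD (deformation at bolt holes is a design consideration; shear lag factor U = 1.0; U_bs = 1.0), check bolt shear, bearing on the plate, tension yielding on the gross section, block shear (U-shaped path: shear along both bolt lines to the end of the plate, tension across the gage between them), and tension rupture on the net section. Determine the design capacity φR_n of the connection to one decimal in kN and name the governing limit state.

Bolt shear: A_b = π(27)²/4 = 572.56 mm². φR_n = 0.75 × 469 × 572.56 × 10 × 1 = 2014.0 kN.
Bearing (6 mm plate, F_u = 450 MPa): end bolts L_c = 42 − 30/2 = 27, R_n = min(1.2×27×6×450, 2.4×27×6×450) = 87.48 kN/bolt; interior L_c = 100 − 30 = 70, R_n = 174.96 kN/bolt. φR_n = 0.75 × (2×87.48 + 8×174.96) = 1181.0 kN.
Tension yield (gross): A_g = 292×6 = 1752 mm². φR_n = 0.90 × 345 × 1752 = 544.0 kN.
Block shear: shear path 2×[42+4×100] = 2×442 mm, A_gv = 5304, A_nv = 2×(442 − 4.5×32)×6 = 3576 mm²; tension across gage: (85 − 1×32)×6 = 318 mm². R_n = min(0.6×450×3576, 0.6×345×5304) + 1.0×450×318 = min(965.52, 1097.9) + 143.1 = 1108.6 kN. φR_n = 0.75 × 1108.6 = 831.5 kN.
Tension rupture (net): A_n = (292 − 2×32)×6 = 1368 mm² (U = 1.0, A_e = A_n). φR_n = 0.75 × 450 × 1368 = 461.7 kN.
Governing: min(2014.0, 1181.0, 544.0, 831.5, 461.7) = 461.7 kN → net-section rupture.

461.7 kN (net-section rupture governs)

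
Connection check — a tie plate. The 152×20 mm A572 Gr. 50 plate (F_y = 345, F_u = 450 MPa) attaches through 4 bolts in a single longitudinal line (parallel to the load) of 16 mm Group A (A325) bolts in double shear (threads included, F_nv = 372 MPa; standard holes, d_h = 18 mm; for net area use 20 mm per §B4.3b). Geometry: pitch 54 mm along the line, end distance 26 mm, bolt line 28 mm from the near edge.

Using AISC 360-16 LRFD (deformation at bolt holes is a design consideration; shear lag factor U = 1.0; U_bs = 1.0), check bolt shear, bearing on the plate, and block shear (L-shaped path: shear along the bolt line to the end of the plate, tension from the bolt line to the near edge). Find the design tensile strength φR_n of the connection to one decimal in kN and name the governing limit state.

Bolt shear: A_b = π(16)²/4 = 201.06 mm². φR_n = 0.75 × 372 × 201.06 × 4 × 2 = 448.8 kN.
Bearing (20 mm plate, F_u = 450 MPa): end bolts L_c = 26 − 18/2 = 17, R_n = min(1.2×17×20×450, 2.4×16×20×450) = 183.6 kN/bolt; interior L_c = 54 − 18 = 36, R_n = 345.6 kN/bolt. φR_n = 0.75 × (1×183.6 + 3×345.6) = 915.3 kN.
Block shear: shear path 1×[26+3×54] = 1×188 mm, A_gv = 3760, A_nv = 1×(188 − 3.5×20)×20 = 2360 mm²; tension to near edge: (28 − 0.5×20)×20 = 360 mm². R_n = min(0.6×450×2360, 0.6×345×3760) + 1.0×450×360 = min(637.2, 778.32) + 162 = 799.2 kN. φR_n = 0.75 × 799.2 = 599.4 kN.
Governing: min(448.8, 915.3, 599.4) = 448.8 kN → bolt shear.

448.8 kN (bolt shear governs)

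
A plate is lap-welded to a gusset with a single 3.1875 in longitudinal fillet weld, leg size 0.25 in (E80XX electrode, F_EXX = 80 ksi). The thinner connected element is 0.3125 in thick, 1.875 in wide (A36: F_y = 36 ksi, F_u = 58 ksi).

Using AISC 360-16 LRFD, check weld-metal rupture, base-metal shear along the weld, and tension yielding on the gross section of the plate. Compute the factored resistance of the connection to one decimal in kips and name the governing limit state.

Weld metal: throat = 0.707×0.25 = 0.17675 in, L = 3.1875 in. φR_n = 0.75 × 0.6 × 80 × 0.17675 × 3.1875 = 20.3 kips.
Base metal shear (0.3125 in plate): yield φR_n = 1.0×0.6×36×0.3125×3.1875 = 21.5 kips; rupture φR_n = 0.75×0.6×58×0.3125×3.1875 = 26.0 kips; take 21.5 kips (yield).
Tension yield (gross): A_g = 1.875×0.3125 = 0.58594 in². φR_n = 0.90 × 36 × 0.58594 = 19.0 kips.
Governing: min(20.3, 21.5, 19.0) = 19.0 kips → gross-section yield.

19.0 kips (gross-section yield governs)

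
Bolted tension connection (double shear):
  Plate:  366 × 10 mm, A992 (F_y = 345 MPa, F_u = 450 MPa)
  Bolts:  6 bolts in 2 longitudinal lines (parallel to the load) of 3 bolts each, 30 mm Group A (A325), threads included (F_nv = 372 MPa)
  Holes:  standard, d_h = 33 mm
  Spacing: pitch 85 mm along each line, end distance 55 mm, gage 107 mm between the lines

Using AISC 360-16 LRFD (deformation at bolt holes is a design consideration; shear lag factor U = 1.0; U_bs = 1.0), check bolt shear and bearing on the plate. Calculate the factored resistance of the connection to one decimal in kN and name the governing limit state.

1154.3 kN (bearing governs)

Bolt shear: A_b = π(30)²/4 = 706.86 mm². φR_n = 0.75 × 372 × 706.86 × 6 × 2 = 2366.6 kN.
Bearing (10 mm plate, F_u = 450 MPa): end bolts L_c = 55 − 33/2 = 38.5, R_n = min(1.2×38.5×10×450, 2.4×30×10×450) = 207.9 kN/bolt; interior L_c = 85 − 33 = 52, R_n = 280.8 kN/bolt. φR_n = 0.75 × (2×207.9 + 4×280.8) = 1154.3 kN.
Governing: min(2366.6, 1154.3) = 1154.3 kN → bearing.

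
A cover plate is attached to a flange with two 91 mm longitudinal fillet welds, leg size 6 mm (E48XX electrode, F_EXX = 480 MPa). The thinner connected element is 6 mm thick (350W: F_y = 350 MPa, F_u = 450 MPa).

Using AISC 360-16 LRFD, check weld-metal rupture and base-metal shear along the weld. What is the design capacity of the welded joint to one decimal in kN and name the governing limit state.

Weld metal: throat = 0.707×6 = 4.242 mm, L = 2×91 = 182 mm. φR_n = 0.75 × 0.6 × 480 × 4.242 × 182 = 166.8 kN.
Base metal shear (6 mm plate): yield φR_n = 1.0×0.6×350×6×182 = 229.3 kN; rupture φR_n = 0.75×0.6×450×6×182 = 221.1 kN; take 221.1 kN (rupture).
Governing: min(166.8, 221.1) = 166.8 kN → weld metal.

166.8 kN (weld metal governs)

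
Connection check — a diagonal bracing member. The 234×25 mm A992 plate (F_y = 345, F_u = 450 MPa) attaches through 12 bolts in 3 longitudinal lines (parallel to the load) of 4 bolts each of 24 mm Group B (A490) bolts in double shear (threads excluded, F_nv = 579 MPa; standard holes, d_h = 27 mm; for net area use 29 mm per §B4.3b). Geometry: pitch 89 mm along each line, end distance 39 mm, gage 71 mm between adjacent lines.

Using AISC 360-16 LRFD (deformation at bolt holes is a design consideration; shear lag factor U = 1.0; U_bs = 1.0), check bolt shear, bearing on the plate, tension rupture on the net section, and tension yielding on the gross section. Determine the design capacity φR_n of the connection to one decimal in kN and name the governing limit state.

1240.3 kN (net-section rupture governs)

Bolt shear: A_b = π(24)²/4 = 452.39 mm². φR_n = 0.75 × 579 × 452.39 × 12 × 2 = 4714.8 kN.
Bearing (25 mm plate, F_u = 450 MPa): end bolts L_c = 39 − 27/2 = 25.5, R_n = min(1.2×25.5×25×450, 2.4×24×25×450) = 344.25 kN/bolt; interior L_c = 89 − 27 = 62, R_n = 648 kN/bolt. φR_n = 0.75 × (3×344.25 + 9×648) = 5148.6 kN.
Tension rupture (net): A_n = (234 − 3×29)×25 = 3675 mm² (U = 1.0, A_e = A_n). φR_n = 0.75 × 450 × 3675 = 1240.3 kN.
Tension yield (gross): A_g = 234×25 = 5850 mm². φR_n = 0.90 × 345 × 5850 = 1816.4 kN.
Governing: min(4714.8, 5148.6, 1240.3, 1816.4) = 1240.3 kN → net-section rupture.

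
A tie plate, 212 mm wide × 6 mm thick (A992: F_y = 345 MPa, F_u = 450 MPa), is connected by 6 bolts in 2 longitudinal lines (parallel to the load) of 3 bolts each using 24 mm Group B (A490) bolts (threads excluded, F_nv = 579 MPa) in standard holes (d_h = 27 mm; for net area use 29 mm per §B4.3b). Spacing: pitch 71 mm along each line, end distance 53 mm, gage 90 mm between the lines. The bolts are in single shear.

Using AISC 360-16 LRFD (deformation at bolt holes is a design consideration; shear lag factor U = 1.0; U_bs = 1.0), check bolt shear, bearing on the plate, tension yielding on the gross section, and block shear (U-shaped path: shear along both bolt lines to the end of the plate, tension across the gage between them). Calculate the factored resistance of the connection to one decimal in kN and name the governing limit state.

Bolt shear: A_b = π(24)²/4 = 452.39 mm². φR_n = 0.75 × 579 × 452.39 × 6 × 1 = 1178.7 kN.
Bearing (6 mm plate, F_u = 450 MPa): end bolts L_c = 53 − 27/2 = 39.5, R_n = min(1.2×39.5×6×450, 2.4×24×6×450) = 127.98 kN/bolt; interior L_c = 71 − 27 = 44, R_n = 142.56 kN/bolt. φR_n = 0.75 × (2×127.98 + 4×142.56) = 619.7 kN.
Tension yield (gross): A_g = 212×6 = 1272 mm². φR_n = 0.90 × 345 × 1272 = 395.0 kN.
Block shear: shear path 2×[53+2×71] = 2×195 mm, A_gv = 2340, A_nv = 2×(195 − 2.5×29)×6 = 1470 mm²; tension across gage: (90 − 1×29)×6 = 366 mm². R_n = min(0.6×450×1470, 0.6×345×2340) + 1.0×450×366 = min(396.9, 484.38) + 164.7 = 561.6 kN. φR_n = 0.75 × 561.6 = 421.2 kN.
Governing: min(1178.7, 619.7, 395.0, 421.2) = 395.0 kN → gross-section yield.

395.0 kN (gross-section yield governs)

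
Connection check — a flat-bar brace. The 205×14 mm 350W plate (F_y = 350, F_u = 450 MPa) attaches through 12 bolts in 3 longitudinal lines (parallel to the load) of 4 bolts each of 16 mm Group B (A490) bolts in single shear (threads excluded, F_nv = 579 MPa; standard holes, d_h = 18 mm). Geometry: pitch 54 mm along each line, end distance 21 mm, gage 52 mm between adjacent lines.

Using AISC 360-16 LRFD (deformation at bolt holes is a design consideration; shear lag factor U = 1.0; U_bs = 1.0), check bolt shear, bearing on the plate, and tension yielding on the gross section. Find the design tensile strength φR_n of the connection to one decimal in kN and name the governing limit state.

904.1 kN (gross-section yield governs)

Bolt shear: A_b = π(16)²/4 = 201.06 mm². φR_n = 0.75 × 579 × 201.06 × 12 × 1 = 1047.7 kN.
Bearing (14 mm plate, F_u = 450 MPa): end bolts L_c = 21 − 18/2 = 12, R_n = min(1.2×12×14×450, 2.4×16×14×450) = 90.72 kN/bolt; interior L_c = 54 − 18 = 36, R_n = 241.92 kN/bolt. φR_n = 0.75 × (3×90.72 + 9×241.92) = 1837.1 kN.
Tension yield (gross): A_g = 205×14 = 2870 mm². φR_n = 0.90 × 350 × 2870 = 904.1 kN.
Governing: min(1047.7, 1837.1, 904.1) = 904.1 kN → gross-section yield.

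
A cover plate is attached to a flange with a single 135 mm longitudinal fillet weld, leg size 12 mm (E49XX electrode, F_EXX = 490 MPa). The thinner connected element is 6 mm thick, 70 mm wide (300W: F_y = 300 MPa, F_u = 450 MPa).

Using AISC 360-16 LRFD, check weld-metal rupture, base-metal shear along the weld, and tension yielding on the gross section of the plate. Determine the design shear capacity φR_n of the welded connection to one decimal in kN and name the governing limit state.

Weld metal: throat = 0.707×12 = 8.484 mm, L = 135 mm. φR_n = 0.75 × 0.6 × 490 × 8.484 × 135 = 252.5 kN.
Base metal shear (6 mm plate): yield φR_n = 1.0×0.6×300×6×135 = 145.8 kN; rupture φR_n = 0.75×0.6×450×6×135 = 164.0 kN; take 145.8 kN (yield).
Tension yield (gross): A_g = 70×6 = 420 mm². φR_n = 0.90 × 300 × 420 = 113.4 kN.
Governing: min(252.5, 145.8, 113.4) = 113.4 kN → gross-section yield.

113.4 kN (gross-section yield governs)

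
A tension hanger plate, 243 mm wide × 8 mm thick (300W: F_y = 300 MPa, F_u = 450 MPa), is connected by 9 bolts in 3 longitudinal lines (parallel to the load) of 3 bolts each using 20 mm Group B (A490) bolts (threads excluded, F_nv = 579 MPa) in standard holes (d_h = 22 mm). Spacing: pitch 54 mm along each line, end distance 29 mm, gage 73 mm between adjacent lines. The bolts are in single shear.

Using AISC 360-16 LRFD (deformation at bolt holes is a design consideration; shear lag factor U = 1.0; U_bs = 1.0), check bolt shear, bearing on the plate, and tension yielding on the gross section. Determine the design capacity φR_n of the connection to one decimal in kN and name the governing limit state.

524.9 kN (gross-section yield governs)

Bolt shear: A_b = π(20)²/4 = 314.16 mm². φR_n = 0.75 × 579 × 314.16 × 9 × 1 = 1227.8 kN.
Bearing (8 mm plate, F_u = 450 MPa): end bolts L_c = 29 − 22/2 = 18, R_n = min(1.2×18×8×450, 2.4×20×8×450) = 77.76 kN/bolt; interior L_c = 54 − 22 = 32, R_n = 138.24 kN/bolt. φR_n = 0.75 × (3×77.76 + 6×138.24) = 797.0 kN.
Tension yield (gross): A_g = 243×8 = 1944 mm². φR_n = 0.90 × 300 × 1944 = 524.9 kN.
Governing: min(1227.8, 797.0, 524.9) = 524.9 kN → gross-section yield.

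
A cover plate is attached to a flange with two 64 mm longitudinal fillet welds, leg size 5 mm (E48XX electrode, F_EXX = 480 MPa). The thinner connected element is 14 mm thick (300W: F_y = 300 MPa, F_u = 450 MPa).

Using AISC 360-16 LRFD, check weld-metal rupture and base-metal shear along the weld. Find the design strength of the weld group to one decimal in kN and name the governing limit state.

Weld metal: throat = 0.707×5 = 3.535 mm, L = 2×64 = 128 mm. φR_n = 0.75 × 0.6 × 480 × 3.535 × 128 = 97.7 kN.
Base metal shear (14 mm plate): yield φR_n = 1.0×0.6×300×14×128 = 322.6 kN; rupture φR_n = 0.75×0.6×450×14×128 = 362.9 kN; take 322.6 kN (yield).
Governing: min(97.7, 322.6) = 97.7 kN → weld metal.

97.7 kN (weld metal governs)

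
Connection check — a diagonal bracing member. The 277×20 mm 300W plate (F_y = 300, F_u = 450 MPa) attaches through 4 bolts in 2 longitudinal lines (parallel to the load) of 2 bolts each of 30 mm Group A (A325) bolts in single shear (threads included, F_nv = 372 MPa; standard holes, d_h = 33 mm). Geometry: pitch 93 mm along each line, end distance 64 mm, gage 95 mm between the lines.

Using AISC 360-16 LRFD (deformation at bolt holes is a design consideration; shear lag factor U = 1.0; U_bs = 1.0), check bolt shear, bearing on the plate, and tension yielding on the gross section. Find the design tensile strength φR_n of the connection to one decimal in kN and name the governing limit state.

788.9 kN (bolt shear governs)

Bolt shear: A_b = π(30)²/4 = 706.86 mm². φR_n = 0.75 × 372 × 706.86 × 4 × 1 = 788.9 kN.
Bearing (20 mm plate, F_u = 450 MPa): end bolts L_c = 64 − 33/2 = 47.5, R_n = min(1.2×47.5×20×450, 2.4×30×20×450) = 513 kN/bolt; interior L_c = 93 − 33 = 60, R_n = 648 kN/bolt. φR_n = 0.75 × (2×513 + 2×648) = 1741.5 kN.
Tension yield (gross): A_g = 277×20 = 5540 mm². φR_n = 0.90 × 300 × 5540 = 1495.8 kN.
Governing: min(788.9, 1741.5, 1495.8) = 788.9 kN → bolt shear.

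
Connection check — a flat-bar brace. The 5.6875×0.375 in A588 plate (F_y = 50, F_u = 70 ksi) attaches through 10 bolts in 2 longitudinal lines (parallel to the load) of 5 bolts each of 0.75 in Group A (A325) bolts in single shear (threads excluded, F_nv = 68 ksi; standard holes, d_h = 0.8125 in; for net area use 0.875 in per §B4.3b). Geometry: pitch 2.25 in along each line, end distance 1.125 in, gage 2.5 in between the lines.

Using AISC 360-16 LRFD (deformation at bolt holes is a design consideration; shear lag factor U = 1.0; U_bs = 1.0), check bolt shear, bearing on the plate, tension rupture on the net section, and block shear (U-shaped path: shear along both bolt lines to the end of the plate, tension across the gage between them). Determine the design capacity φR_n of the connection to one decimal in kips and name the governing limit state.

Bolt shear: A_b = π(0.75)²/4 = 0.44179 in². φR_n = 0.75 × 68 × 0.44179 × 10 × 1 = 225.3 kips.
Bearing (0.375 in plate, F_u = 70 ksi): end bolts L_c = 1.125 − 0.8125/2 = 0.71875, R_n = min(1.2×0.71875×0.375×70, 2.4×0.75×0.375×70) = 22.641 kips/bolt; interior L_c = 2.25 − 0.8125 = 1.4375, R_n = 45.281 kips/bolt. φR_n = 0.75 × (2×22.641 + 8×45.281) = 305.6 kips.
Tension rupture (net): A_n = (5.6875 − 2×0.875)×0.375 = 1.4766 in² (U = 1.0, A_e = A_n). φR_n = 0.75 × 70 × 1.4766 = 77.5 kips.
Block shear: shear path 2×[1.125+4×2.25] = 2×10.125 in, A_gv = 7.5938, A_nv = 2×(10.125 − 4.5×0.875)×0.375 = 4.6406 in²; tension across gage: (2.5 − 1×0.875)×0.375 = 0.60938 in². R_n = min(0.6×70×4.6406, 0.6×50×7.5938) + 1.0×70×0.60938 = min(194.91, 227.81) + 42.657 = 237.57 kips. φR_n = 0.75 × 237.57 = 178.2 kips.
Governing: min(225.3, 305.6, 77.5, 178.2) = 77.5 kips → net-section rupture.

77.5 kips (net-section rupture governs)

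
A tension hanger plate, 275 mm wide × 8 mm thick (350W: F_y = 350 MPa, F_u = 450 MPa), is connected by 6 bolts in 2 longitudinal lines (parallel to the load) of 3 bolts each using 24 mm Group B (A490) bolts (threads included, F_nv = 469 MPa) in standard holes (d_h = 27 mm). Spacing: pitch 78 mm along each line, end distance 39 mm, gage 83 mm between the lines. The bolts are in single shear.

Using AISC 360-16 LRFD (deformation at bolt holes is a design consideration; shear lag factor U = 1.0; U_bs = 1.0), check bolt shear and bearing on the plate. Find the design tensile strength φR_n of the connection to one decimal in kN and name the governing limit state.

Bolt shear: A_b = π(24)²/4 = 452.39 mm². φR_n = 0.75 × 469 × 452.39 × 6 × 1 = 954.8 kN.
Bearing (8 mm plate, F_u = 450 MPa): end bolts L_c = 39 − 27/2 = 25.5, R_n = min(1.2×25.5×8×450, 2.4×24×8×450) = 110.16 kN/bolt; interior L_c = 78 − 27 = 51, R_n = 207.36 kN/bolt. φR_n = 0.75 × (2×110.16 + 4×207.36) = 787.3 kN.
Governing: min(954.8, 787.3) = 787.3 kN → bearing.

787.3 kN (bearing governs)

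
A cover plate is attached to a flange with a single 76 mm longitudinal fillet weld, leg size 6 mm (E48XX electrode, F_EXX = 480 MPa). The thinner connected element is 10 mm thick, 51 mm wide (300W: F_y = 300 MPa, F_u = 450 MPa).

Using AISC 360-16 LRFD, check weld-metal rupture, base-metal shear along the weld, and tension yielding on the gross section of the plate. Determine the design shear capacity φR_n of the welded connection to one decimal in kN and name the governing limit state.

69.6 kN (weld metal governs)

Weld metal: throat = 0.707×6 = 4.242 mm, L = 76 mm. φR_n = 0.75 × 0.6 × 480 × 4.242 × 76 = 69.6 kN.
Base metal shear (10 mm plate): yield φR_n = 1.0×0.6×300×10×76 = 136.8 kN; rupture φR_n = 0.75×0.6×450×10×76 = 153.9 kN; take 136.8 kN (yield).
Tension yield (gross): A_g = 51×10 = 510 mm². φR_n = 0.90 × 300 × 510 = 137.7 kN.
Governing: min(69.6, 136.8, 137.7) = 69.6 kN → weld metal.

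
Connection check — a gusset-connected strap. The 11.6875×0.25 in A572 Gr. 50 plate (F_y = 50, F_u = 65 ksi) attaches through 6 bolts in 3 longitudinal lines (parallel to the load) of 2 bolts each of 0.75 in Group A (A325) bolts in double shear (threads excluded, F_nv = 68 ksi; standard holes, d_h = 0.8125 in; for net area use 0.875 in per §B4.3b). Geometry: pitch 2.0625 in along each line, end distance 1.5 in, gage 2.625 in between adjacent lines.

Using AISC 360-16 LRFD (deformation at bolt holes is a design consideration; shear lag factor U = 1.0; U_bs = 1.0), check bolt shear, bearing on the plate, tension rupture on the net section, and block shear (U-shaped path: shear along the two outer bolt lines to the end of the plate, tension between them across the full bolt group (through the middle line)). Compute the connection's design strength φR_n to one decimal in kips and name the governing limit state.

75.6 kips (block shear governs)

Bolt shear: A_b = π(0.75)²/4 = 0.44179 in². φR_n = 0.75 × 68 × 0.44179 × 6 × 2 = 270.4 kips.
Bearing (0.25 in plate, F_u = 65 ksi): end bolts L_c = 1.5 − 0.8125/2 = 1.09375, R_n = min(1.2×1.09375×0.25×65, 2.4×0.75×0.25×65) = 21.328 kips/bolt; interior L_c = 2.0625 − 0.8125 = 1.25, R_n = 24.375 kips/bolt. φR_n = 0.75 × (3×21.328 + 3×24.375) = 102.8 kips.
Tension rupture (net): A_n = (11.6875 − 3×0.875)×0.25 = 2.2656 in² (U = 1.0, A_e = A_n). φR_n = 0.75 × 65 × 2.2656 = 110.4 kips.
Block shear: shear path 2×[1.5+1×2.0625] = 2×3.5625 in, A_gv = 1.7813, A_nv = 2×(3.5625 − 1.5×0.875)×0.25 = 1.125 in²; tension across gage: (5.25 − 2×0.875)×0.25 = 0.875 in². R_n = min(0.6×65×1.125, 0.6×50×1.7813) + 1.0×65×0.875 = min(43.875, 53.439) + 56.875 = 100.75 kips. φR_n = 0.75 × 100.75 = 75.6 kips.
Governing: min(270.4, 102.8, 110.4, 75.6) = 75.6 kips → block shear.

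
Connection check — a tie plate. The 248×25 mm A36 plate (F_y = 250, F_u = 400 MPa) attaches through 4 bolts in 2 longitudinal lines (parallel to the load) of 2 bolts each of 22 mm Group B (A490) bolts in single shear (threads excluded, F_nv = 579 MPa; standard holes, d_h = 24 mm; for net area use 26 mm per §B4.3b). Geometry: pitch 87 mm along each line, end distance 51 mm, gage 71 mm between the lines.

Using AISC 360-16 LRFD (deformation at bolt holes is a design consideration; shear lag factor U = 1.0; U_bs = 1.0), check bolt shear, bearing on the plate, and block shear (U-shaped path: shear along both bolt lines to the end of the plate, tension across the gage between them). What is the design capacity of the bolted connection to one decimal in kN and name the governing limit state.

660.3 kN (bolt shear governs)

Bolt shear: A_b = π(22)²/4 = 380.13 mm². φR_n = 0.75 × 579 × 380.13 × 4 × 1 = 660.3 kN.
Bearing (25 mm plate, F_u = 400 MPa): end bolts L_c = 51 − 24/2 = 39, R_n = min(1.2×39×25×400, 2.4×22×25×400) = 468 kN/bolt; interior L_c = 87 − 24 = 63, R_n = 528 kN/bolt. φR_n = 0.75 × (2×468 + 2×528) = 1494.0 kN.
Block shear: shear path 2×[51+1×87] = 2×138 mm, A_gv = 6900, A_nv = 2×(138 − 1.5×26)×25 = 4950 mm²; tension across gage: (71 − 1×26)×25 = 1125 mm². R_n = min(0.6×400×4950, 0.6×250×6900) + 1.0×400×1125 = min(1188, 1035) + 450 = 1485 kN. φR_n = 0.75 × 1485 = 1113.8 kN.
Governing: min(660.3, 1494.0, 1113.8) = 660.3 kN → bolt shear.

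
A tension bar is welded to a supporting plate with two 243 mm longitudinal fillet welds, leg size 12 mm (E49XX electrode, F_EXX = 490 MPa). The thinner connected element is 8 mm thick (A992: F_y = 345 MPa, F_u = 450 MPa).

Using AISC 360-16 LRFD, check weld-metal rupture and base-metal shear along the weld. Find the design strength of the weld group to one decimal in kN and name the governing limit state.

Weld metal: throat = 0.707×12 = 8.484 mm, L = 2×243 = 486 mm. φR_n = 0.75 × 0.6 × 490 × 8.484 × 486 = 909.2 kN.
Base metal shear (8 mm plate): yield φR_n = 1.0×0.6×345×8×486 = 804.8 kN; rupture φR_n = 0.75×0.6×450×8×486 = 787.3 kN; take 787.3 kN (rupture).
Governing: min(909.2, 787.3) = 787.3 kN → base-metal shear.

787.3 kN (base-metal shear governs)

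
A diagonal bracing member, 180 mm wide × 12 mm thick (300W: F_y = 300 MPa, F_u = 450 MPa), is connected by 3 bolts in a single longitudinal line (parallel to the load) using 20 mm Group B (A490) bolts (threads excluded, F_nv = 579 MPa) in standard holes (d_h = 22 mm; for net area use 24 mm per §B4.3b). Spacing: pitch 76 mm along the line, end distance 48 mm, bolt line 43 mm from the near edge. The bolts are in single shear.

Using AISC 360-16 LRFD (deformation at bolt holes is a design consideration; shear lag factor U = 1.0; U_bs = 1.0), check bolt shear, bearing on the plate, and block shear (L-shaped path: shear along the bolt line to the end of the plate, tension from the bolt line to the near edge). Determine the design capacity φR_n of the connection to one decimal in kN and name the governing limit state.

Bolt shear: A_b = π(20)²/4 = 314.16 mm². φR_n = 0.75 × 579 × 314.16 × 3 × 1 = 409.3 kN.
Bearing (12 mm plate, F_u = 450 MPa): end bolts L_c = 48 − 22/2 = 37, R_n = min(1.2×37×12×450, 2.4×20×12×450) = 239.76 kN/bolt; interior L_c = 76 − 22 = 54, R_n = 259.2 kN/bolt. φR_n = 0.75 × (1×239.76 + 2×259.2) = 568.6 kN.
Block shear: shear path 1×[48+2×76] = 1×200 mm, A_gv = 2400, A_nv = 1×(200 − 2.5×24)×12 = 1680 mm²; tension to near edge: (43 − 0.5×24)×12 = 372 mm². R_n = min(0.6×450×1680, 0.6×300×2400) + 1.0×450×372 = min(453.6, 432) + 167.4 = 599.4 kN. φR_n = 0.75 × 599.4 = 449.6 kN.
Governing: min(409.3, 568.6, 449.6) = 409.3 kN → bolt shear.

409.3 kN (bolt shear governs)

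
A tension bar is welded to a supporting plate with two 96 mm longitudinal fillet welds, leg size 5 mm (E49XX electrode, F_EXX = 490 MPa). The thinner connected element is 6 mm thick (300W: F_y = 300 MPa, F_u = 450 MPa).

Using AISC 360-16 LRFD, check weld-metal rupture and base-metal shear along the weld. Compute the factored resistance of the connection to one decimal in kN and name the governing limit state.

Weld metal: throat = 0.707×5 = 3.535 mm, L = 2×96 = 192 mm. φR_n = 0.75 × 0.6 × 490 × 3.535 × 192 = 149.7 kN.
Base metal shear (6 mm plate): yield φR_n = 1.0×0.6×300×6×192 = 207.4 kN; rupture φR_n = 0.75×0.6×450×6×192 = 233.3 kN; take 207.4 kN (yield).
Governing: min(149.7, 207.4) = 149.7 kN → weld metal.

149.7 kN (weld metal governs)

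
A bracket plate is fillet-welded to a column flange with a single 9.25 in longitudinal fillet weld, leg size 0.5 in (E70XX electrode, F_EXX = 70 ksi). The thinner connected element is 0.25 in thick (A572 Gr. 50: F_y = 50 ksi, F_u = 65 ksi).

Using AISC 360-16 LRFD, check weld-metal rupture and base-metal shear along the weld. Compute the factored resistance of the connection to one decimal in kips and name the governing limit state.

67.6 kips (base-metal shear governs)

Weld metal: throat = 0.707×0.5 = 0.3535 in, L = 9.25 in. φR_n = 0.75 × 0.6 × 70 × 0.3535 × 9.25 = 103.0 kips.
Base metal shear (0.25 in plate): yield φR_n = 1.0×0.6×50×0.25×9.25 = 69.4 kips; rupture φR_n = 0.75×0.6×65×0.25×9.25 = 67.6 kips; take 67.6 kips (rupture).
Governing: min(103.0, 67.6) = 67.6 kips → base-metal shear.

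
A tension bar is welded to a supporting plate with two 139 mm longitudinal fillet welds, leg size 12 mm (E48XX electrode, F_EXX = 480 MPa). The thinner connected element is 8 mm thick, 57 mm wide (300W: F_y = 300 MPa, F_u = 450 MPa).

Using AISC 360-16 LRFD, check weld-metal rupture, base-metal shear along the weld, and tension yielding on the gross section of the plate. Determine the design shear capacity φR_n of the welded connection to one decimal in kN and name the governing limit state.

123.1 kN (gross-section yield governs)

Weld metal: throat = 0.707×12 = 8.484 mm, L = 2×139 = 278 mm. φR_n = 0.75 × 0.6 × 480 × 8.484 × 278 = 509.4 kN.
Base metal shear (8 mm plate): yield φR_n = 1.0×0.6×300×8×278 = 400.3 kN; rupture φR_n = 0.75×0.6×450×8×278 = 450.4 kN; take 400.3 kN (yield).
Tension yield (gross): A_g = 57×8 = 456 mm². φR_n = 0.90 × 300 × 456 = 123.1 kN.
Governing: min(509.4, 400.3, 123.1) = 123.1 kN → gross-section yield.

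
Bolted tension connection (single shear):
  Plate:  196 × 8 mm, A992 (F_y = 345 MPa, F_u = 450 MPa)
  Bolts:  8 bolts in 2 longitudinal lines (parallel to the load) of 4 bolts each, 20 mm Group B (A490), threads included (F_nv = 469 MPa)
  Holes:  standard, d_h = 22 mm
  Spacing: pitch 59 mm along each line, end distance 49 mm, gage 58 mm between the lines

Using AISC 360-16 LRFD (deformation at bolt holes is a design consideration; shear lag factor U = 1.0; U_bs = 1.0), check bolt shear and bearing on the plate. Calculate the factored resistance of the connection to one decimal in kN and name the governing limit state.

Bolt shear: A_b = π(20)²/4 = 314.16 mm². φR_n = 0.75 × 469 × 314.16 × 8 × 1 = 884.0 kN.
Bearing (8 mm plate, F_u = 450 MPa): end bolts L_c = 49 − 22/2 = 38, R_n = min(1.2×38×8×450, 2.4×20×8×450) = 164.16 kN/bolt; interior L_c = 59 − 22 = 37, R_n = 159.84 kN/bolt. φR_n = 0.75 × (2×164.16 + 6×159.84) = 965.5 kN.
Governing: min(884.0, 965.5) = 884.0 kN → bolt shear.

884.0 kN (bolt shear governs)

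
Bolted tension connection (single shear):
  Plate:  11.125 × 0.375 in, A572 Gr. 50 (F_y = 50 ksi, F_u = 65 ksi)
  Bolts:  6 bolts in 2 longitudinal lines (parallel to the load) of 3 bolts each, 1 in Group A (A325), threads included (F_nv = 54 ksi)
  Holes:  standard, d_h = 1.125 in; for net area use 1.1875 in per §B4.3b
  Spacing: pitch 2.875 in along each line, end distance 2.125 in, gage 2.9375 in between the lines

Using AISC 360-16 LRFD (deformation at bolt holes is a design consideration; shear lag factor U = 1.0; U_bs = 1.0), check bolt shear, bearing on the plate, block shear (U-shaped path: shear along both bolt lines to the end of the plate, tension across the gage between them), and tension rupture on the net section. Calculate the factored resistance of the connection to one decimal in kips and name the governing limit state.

139.6 kips (block shear governs)

Bolt shear: A_b = π(1)²/4 = 0.7854 in². φR_n = 0.75 × 54 × 0.7854 × 6 × 1 = 190.9 kips.
Bearing (0.375 in plate, F_u = 65 ksi): end bolts L_c = 2.125 − 1.125/2 = 1.5625, R_n = min(1.2×1.5625×0.375×65, 2.4×1×0.375×65) = 45.703 kips/bolt; interior L_c = 2.875 − 1.125 = 1.75, R_n = 51.188 kips/bolt. φR_n = 0.75 × (2×45.703 + 4×51.188) = 222.1 kips.
Block shear: shear path 2×[2.125+2×2.875] = 2×7.875 in, A_gv = 5.9063, A_nv = 2×(7.875 − 2.5×1.1875)×0.375 = 3.6797 in²; tension across gage: (2.9375 − 1×1.1875)×0.375 = 0.65625 in². R_n = min(0.6×65×3.6797, 0.6×50×5.9063) + 1.0×65×0.65625 = min(143.51, 177.19) + 42.656 = 186.17 kips. φR_n = 0.75 × 186.17 = 139.6 kips.
Tension rupture (net): A_n = (11.125 − 2×1.1875)×0.375 = 3.2813 in² (U = 1.0, A_e = A_n). φR_n = 0.75 × 65 × 3.2813 = 160.0 kips.
Governing: min(190.9, 222.1, 139.6, 160.0) = 139.6 kips → block shear.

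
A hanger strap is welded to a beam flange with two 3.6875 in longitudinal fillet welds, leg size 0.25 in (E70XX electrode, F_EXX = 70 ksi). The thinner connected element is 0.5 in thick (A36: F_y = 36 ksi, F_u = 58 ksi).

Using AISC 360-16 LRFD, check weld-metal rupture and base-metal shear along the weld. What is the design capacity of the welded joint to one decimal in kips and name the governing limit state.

Weld metal: throat = 0.707×0.25 = 0.17675 in, L = 2×3.6875 = 7.375 in. φR_n = 0.75 × 0.6 × 70 × 0.17675 × 7.375 = 41.1 kips.
Base metal shear (0.5 in plate): yield φR_n = 1.0×0.6×36×0.5×7.375 = 79.7 kips; rupture φR_n = 0.75×0.6×58×0.5×7.375 = 96.2 kips; take 79.7 kips (yield).
Governing: min(41.1, 79.7) = 41.1 kips → weld metal.

41.1 kips (weld metal governs)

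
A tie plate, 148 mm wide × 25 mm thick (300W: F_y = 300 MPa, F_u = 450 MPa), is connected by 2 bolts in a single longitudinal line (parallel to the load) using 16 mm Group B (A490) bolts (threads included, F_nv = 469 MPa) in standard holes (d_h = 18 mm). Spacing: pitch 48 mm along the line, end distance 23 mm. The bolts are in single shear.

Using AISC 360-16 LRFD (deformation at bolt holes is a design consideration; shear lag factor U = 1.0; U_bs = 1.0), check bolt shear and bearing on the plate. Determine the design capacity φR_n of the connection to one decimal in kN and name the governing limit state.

Bolt shear: A_b = π(16)²/4 = 201.06 mm². φR_n = 0.75 × 469 × 201.06 × 2 × 1 = 141.4 kN.
Bearing (25 mm plate, F_u = 450 MPa): end bolts L_c = 23 − 18/2 = 14, R_n = min(1.2×14×25×450, 2.4×16×25×450) = 189 kN/bolt; interior L_c = 48 − 18 = 30, R_n = 405 kN/bolt. φR_n = 0.75 × (1×189 + 1×405) = 445.5 kN.
Governing: min(141.4, 445.5) = 141.4 kN → bolt shear.

141.4 kN (bolt shear governs)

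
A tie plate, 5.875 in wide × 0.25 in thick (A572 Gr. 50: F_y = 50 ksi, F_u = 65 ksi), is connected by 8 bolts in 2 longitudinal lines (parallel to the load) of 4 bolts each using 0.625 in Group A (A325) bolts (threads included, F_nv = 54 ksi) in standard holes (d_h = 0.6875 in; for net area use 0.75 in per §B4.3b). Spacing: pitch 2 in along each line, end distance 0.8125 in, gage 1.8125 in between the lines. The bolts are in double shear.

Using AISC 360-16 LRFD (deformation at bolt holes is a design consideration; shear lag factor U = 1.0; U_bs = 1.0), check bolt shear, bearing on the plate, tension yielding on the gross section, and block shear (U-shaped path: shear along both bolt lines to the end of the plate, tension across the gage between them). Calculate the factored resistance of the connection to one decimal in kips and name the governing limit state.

66.1 kips (gross-section yield governs)

Bolt shear: A_b = π(0.625)²/4 = 0.3068 in². φR_n = 0.75 × 54 × 0.3068 × 8 × 2 = 198.8 kips.
Bearing (0.25 in plate, F_u = 65 ksi): end bolts L_c = 0.8125 − 0.6875/2 = 0.46875, R_n = min(1.2×0.46875×0.25×65, 2.4×0.625×0.25×65) = 9.1406 kips/bolt; interior L_c = 2 − 0.6875 = 1.3125, R_n = 24.375 kips/bolt. φR_n = 0.75 × (2×9.1406 + 6×24.375) = 123.4 kips.
Tension yield (gross): A_g = 5.875×0.25 = 1.4688 in². φR_n = 0.90 × 50 × 1.4688 = 66.1 kips.
Block shear: shear path 2×[0.8125+3×2] = 2×6.8125 in, A_gv = 3.4063, A_nv = 2×(6.8125 − 3.5×0.75)×0.25 = 2.0938 in²; tension across gage: (1.8125 − 1×0.75)×0.25 = 0.26563 in². R_n = min(0.6×65×2.0938, 0.6×50×3.4063) + 1.0×65×0.26563 = min(81.658, 102.19) + 17.266 = 98.924 kips. φR_n = 0.75 × 98.924 = 74.2 kips.
Governing: min(198.8, 123.4, 66.1, 74.2) = 66.1 kips → gross-section yield.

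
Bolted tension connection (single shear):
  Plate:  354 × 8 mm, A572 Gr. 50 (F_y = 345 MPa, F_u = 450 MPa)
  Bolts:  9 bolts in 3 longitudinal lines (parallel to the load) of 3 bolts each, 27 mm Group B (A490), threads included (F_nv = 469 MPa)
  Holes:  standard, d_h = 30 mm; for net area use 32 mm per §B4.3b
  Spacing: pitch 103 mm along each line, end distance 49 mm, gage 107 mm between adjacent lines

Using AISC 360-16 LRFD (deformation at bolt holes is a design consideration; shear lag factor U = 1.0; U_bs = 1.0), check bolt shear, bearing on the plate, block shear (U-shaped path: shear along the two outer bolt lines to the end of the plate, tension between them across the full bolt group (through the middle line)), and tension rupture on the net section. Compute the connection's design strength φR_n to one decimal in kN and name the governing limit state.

Bolt shear: A_b = π(27)²/4 = 572.56 mm². φR_n = 0.75 × 469 × 572.56 × 9 × 1 = 1812.6 kN.
Bearing (8 mm plate, F_u = 450 MPa): end bolts L_c = 49 − 30/2 = 34, R_n = min(1.2×34×8×450, 2.4×27×8×450) = 146.88 kN/bolt; interior L_c = 103 − 30 = 73, R_n = 233.28 kN/bolt. φR_n = 0.75 × (3×146.88 + 6×233.28) = 1380.2 kN.
Block shear: shear path 2×[49+2×103] = 2×255 mm, A_gv = 4080, A_nv = 2×(255 − 2.5×32)×8 = 2800 mm²; tension across gage: (214 − 2×32)×8 = 1200 mm². R_n = min(0.6×450×2800, 0.6×345×4080) + 1.0×450×1200 = min(756, 844.56) + 540 = 1296 kN. φR_n = 0.75 × 1296 = 972.0 kN.
Tension rupture (net): A_n = (354 − 3×32)×8 = 2064 mm² (U = 1.0, A_e = A_n). φR_n = 0.75 × 450 × 2064 = 696.6 kN.
Governing: min(1812.6, 1380.2, 972.0, 696.6) = 696.6 kN → net-section rupture.

696.6 kN (net-section rupture governs)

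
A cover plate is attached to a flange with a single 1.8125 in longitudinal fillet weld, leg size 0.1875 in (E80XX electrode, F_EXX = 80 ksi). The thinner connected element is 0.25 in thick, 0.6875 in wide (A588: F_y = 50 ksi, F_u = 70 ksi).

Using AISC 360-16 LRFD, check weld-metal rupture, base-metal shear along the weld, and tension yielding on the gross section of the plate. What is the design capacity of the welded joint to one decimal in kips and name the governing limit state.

7.7 kips (gross-section yield governs)

Weld metal: throat = 0.707×0.1875 = 0.13256 in, L = 1.8125 in. φR_n = 0.75 × 0.6 × 80 × 0.13256 × 1.8125 = 8.6 kips.
Base metal shear (0.25 in plate): yield φR_n = 1.0×0.6×50×0.25×1.8125 = 13.6 kips; rupture φR_n = 0.75×0.6×70×0.25×1.8125 = 14.3 kips; take 13.6 kips (yield).
Tension yield (gross): A_g = 0.6875×0.25 = 0.17188 in². φR_n = 0.90 × 50 × 0.17188 = 7.7 kips.
Governing: min(8.6, 13.6, 7.7) = 7.7 kips → gross-section yield.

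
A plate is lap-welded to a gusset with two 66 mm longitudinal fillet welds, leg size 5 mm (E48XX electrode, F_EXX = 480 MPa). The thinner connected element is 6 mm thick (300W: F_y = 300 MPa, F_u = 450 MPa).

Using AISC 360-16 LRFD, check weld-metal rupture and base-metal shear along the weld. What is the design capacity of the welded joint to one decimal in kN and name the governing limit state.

Weld metal: throat = 0.707×5 = 3.535 mm, L = 2×66 = 132 mm. φR_n = 0.75 × 0.6 × 480 × 3.535 × 132 = 100.8 kN.
Base metal shear (6 mm plate): yield φR_n = 1.0×0.6×300×6×132 = 142.6 kN; rupture φR_n = 0.75×0.6×450×6×132 = 160.4 kN; take 142.6 kN (yield).
Governing: min(100.8, 142.6) = 100.8 kN → weld metal.

100.8 kN (weld metal governs)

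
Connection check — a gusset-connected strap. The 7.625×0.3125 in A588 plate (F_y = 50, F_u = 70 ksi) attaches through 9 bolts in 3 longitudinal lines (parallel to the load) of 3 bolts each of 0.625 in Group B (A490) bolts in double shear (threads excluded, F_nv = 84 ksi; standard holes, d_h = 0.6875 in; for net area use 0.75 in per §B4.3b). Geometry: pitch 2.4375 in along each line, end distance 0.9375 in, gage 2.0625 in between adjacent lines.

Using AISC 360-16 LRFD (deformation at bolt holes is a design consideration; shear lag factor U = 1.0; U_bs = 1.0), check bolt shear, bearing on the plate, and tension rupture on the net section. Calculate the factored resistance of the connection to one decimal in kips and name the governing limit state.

88.2 kips (net-section rupture governs)

Bolt shear: A_b = π(0.625)²/4 = 0.3068 in². φR_n = 0.75 × 84 × 0.3068 × 9 × 2 = 347.9 kips.
Bearing (0.3125 in plate, F_u = 70 ksi): end bolts L_c = 0.9375 − 0.6875/2 = 0.59375, R_n = min(1.2×0.59375×0.3125×70, 2.4×0.625×0.3125×70) = 15.586 kips/bolt; interior L_c = 2.4375 − 0.6875 = 1.75, R_n = 32.813 kips/bolt. φR_n = 0.75 × (3×15.586 + 6×32.813) = 182.7 kips.
Tension rupture (net): A_n = (7.625 − 3×0.75)×0.3125 = 1.6797 in² (U = 1.0, A_e = A_n). φR_n = 0.75 × 70 × 1.6797 = 88.2 kips.
Governing: min(347.9, 182.7, 88.2) = 88.2 kips → net-section rupture.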